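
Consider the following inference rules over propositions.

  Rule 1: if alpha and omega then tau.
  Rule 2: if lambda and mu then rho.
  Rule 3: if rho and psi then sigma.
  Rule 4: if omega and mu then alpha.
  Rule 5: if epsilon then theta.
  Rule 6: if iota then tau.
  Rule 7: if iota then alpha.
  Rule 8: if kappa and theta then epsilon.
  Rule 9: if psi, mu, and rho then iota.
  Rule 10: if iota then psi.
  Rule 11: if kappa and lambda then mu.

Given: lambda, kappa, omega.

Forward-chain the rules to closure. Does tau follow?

Yes

From kappa and lambda, Rule 11 gives mu.
From omega and mu, Rule 4 gives alpha.
alpha and omega hold, so tau follows (Rule 1).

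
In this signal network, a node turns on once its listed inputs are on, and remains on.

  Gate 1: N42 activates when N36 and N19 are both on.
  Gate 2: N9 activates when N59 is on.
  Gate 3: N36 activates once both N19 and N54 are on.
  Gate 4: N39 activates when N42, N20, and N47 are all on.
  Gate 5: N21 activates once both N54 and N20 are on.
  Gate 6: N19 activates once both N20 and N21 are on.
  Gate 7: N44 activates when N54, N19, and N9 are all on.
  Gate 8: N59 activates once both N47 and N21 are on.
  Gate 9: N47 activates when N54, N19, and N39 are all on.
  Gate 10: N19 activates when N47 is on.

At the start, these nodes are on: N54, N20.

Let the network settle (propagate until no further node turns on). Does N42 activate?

N54 and N20 are on, so N21 activates (Gate 5).
N20 and N21 are on, so N19 activates (Gate 6).
N19 and N54 are on, so N36 activates (Gate 3).
Gate 1: N36 and N19 on → N42 on.

Yes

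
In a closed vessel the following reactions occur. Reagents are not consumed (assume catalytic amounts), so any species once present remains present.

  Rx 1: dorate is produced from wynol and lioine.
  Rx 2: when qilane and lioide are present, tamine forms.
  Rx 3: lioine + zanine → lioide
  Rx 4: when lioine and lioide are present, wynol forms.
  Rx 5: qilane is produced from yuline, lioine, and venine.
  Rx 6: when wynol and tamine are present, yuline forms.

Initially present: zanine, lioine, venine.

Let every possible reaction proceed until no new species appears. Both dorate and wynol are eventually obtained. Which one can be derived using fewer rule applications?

wynol: lioine and zanine present → lioide forms (Rx 3). lioine and lioide present → wynol forms (Rx 4). [2 rule applications]
dorate: lioine and zanine present → lioide forms (Rx 3). lioine and lioide present → wynol forms (Rx 4). wynol and lioine present → dorate forms (Rx 1). [3 rule applications]
wynol needs fewer.

wynol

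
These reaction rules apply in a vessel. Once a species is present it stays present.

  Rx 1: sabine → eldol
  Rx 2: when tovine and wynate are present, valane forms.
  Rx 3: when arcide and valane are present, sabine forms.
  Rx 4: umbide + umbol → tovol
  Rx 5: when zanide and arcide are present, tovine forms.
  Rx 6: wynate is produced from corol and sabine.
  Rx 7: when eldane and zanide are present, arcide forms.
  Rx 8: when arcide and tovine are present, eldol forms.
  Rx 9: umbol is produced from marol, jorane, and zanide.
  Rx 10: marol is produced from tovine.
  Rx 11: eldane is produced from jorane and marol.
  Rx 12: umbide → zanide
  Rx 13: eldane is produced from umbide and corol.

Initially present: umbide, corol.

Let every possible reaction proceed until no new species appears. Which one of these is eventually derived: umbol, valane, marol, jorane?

marol

umbide and corol present → eldane forms (Rx 13).
umbide present → zanide forms (Rx 12).
eldane and zanide present → arcide forms (Rx 7).
zanide and arcide present → tovine forms (Rx 5).
tovine present → marol forms (Rx 10).
umbol would need marol, jorane, and zanide (Rx 9), but jorane never forms. No rule produces jorane, and it is not given. valane would need tovine and wynate (Rx 2), but wynate never forms.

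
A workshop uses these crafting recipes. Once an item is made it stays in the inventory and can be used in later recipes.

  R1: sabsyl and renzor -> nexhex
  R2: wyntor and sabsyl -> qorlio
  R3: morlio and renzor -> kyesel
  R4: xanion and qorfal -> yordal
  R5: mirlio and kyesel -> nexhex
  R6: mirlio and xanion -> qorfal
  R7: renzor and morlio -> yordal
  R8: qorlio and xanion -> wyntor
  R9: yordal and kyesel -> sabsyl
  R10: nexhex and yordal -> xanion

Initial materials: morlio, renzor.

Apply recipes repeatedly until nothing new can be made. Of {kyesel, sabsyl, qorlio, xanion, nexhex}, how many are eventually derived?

4

Using R3, morlio and renzor make kyesel.
renzor and morlio -> yordal (R7).
yordal and kyesel -> sabsyl (R9).
sabsyl and renzor -> nexhex (R1).
Using R10, nexhex and yordal make xanion.
kyesel: reached.
sabsyl: reached.
qorlio would need wyntor and sabsyl (R2), but wyntor is never obtained.
xanion: reached.
nexhex: reached.
Reached: kyesel, sabsyl, xanion, and nexhex — 4 of the 5.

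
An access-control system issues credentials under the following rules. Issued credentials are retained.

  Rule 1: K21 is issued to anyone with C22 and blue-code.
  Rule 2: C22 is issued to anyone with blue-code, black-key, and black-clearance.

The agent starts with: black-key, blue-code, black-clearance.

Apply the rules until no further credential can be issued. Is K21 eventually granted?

Holding blue-code, black-key, and black-clearance grants C22 (Rule 2).
Holding C22 and blue-code grants K21 (Rule 1).

Yes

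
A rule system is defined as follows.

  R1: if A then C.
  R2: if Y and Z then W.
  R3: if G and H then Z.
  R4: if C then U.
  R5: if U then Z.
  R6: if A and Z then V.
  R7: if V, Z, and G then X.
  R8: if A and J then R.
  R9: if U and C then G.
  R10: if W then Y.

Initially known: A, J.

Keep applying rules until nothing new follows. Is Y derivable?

Y would need W (R10), but W is never established.

No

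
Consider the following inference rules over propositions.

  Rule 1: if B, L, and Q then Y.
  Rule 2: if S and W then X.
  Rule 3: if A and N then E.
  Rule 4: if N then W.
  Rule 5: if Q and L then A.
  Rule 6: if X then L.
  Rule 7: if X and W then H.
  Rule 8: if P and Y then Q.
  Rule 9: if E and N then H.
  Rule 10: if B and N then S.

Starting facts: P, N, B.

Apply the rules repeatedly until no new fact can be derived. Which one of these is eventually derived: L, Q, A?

L

From B and N, Rule 10 gives S.
N holds, so W follows (Rule 4).
From S and W, Rule 2 gives X.
X holds, so L follows (Rule 6).
A would need Q and L (Rule 5), but Q is never established. Q would need P and Y (Rule 8), but Y is never established.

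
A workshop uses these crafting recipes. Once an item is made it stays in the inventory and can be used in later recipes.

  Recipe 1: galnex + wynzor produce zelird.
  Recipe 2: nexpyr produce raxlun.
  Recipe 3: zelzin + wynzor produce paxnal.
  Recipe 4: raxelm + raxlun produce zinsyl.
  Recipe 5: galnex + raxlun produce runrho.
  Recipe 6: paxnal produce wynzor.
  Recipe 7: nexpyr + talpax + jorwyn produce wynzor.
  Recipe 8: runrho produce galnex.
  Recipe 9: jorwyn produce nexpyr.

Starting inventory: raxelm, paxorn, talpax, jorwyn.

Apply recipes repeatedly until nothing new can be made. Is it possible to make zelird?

zelird would need galnex and wynzor (Recipe 1), but galnex is never obtained.

No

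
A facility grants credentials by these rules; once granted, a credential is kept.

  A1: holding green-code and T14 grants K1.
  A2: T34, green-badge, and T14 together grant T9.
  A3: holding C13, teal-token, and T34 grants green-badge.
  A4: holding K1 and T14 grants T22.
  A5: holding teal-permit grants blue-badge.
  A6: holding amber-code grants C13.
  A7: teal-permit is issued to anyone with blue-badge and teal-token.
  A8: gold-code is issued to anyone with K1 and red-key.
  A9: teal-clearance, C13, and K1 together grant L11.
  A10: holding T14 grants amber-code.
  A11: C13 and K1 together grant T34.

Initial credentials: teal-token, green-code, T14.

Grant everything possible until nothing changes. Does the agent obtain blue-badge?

blue-badge would need teal-permit (A5), but teal-permit is never granted.

No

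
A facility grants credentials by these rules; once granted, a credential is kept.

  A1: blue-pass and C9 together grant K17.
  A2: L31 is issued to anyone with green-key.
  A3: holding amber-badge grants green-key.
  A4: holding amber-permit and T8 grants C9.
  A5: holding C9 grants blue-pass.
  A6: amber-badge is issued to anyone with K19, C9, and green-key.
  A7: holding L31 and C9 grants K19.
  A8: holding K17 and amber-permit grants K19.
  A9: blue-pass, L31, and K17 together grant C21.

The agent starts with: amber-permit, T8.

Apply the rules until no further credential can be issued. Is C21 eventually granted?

C21 would need blue-pass, L31, and K17 (A9), but L31 is never granted.

No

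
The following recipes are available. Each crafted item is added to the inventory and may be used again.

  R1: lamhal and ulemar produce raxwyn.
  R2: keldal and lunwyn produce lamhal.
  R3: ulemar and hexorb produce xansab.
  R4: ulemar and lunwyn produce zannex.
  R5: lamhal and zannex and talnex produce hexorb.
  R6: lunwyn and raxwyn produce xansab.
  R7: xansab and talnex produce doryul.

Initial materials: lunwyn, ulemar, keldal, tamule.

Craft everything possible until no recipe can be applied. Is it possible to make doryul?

No

doryul would need xansab and talnex (R7), but talnex is never obtained.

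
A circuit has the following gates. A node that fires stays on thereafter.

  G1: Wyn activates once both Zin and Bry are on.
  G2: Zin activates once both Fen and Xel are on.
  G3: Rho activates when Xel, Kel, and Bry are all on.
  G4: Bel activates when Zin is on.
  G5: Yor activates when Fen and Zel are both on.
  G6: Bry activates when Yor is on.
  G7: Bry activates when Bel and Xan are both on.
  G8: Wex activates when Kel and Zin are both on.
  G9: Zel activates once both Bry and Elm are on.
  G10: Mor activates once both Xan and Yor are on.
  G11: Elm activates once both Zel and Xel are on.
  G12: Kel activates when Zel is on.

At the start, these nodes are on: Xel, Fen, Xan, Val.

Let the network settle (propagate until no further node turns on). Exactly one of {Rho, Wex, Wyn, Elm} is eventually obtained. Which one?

Fen and Xel are on, so Zin activates (G2).
G4: Zin on → Bel on.
G7: Bel and Xan on → Bry on.
Zin and Bry are on, so Wyn activates (G1).
Wex would need Kel and Zin (G8), but Kel never turns on. Rho would need Xel, Kel, and Bry (G3), but Kel never turns on. Elm would need Zel and Xel (G11), but Zel never turns on.

Wyn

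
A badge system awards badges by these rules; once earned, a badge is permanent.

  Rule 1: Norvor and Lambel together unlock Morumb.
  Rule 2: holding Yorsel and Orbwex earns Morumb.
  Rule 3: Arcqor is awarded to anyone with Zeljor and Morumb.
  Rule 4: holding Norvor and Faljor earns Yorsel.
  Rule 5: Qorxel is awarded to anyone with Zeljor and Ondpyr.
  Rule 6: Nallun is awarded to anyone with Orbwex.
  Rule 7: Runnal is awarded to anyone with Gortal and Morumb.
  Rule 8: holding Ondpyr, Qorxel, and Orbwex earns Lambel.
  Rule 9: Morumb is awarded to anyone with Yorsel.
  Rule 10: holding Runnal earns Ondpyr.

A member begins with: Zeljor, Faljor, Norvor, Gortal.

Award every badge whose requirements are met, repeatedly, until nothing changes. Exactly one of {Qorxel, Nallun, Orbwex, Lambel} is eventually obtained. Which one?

With Norvor and Faljor, Yorsel is earned (Rule 4).
With Yorsel, Morumb is earned (Rule 9).
With Gortal and Morumb, Runnal is earned (Rule 7).
With Runnal, Ondpyr is earned (Rule 10).
With Zeljor and Ondpyr, Qorxel is earned (Rule 5).
Lambel would need Ondpyr, Qorxel, and Orbwex (Rule 8), but Orbwex is never earned. No rule produces Orbwex, and it is not given. Nallun would need Orbwex (Rule 6), but Orbwex is never earned.

Qorxel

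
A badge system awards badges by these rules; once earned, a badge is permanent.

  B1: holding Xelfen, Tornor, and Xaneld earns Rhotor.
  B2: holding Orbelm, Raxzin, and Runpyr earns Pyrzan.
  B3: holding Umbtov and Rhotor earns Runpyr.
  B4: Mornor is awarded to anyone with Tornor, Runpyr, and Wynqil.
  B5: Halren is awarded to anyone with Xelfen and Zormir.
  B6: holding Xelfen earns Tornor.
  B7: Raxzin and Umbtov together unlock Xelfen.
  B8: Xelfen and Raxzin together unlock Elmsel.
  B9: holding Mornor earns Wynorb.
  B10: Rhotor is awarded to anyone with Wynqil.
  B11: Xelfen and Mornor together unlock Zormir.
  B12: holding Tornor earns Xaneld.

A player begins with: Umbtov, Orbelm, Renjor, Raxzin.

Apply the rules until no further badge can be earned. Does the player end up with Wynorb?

No

Wynorb would need Mornor (B9), but Mornor is never earned.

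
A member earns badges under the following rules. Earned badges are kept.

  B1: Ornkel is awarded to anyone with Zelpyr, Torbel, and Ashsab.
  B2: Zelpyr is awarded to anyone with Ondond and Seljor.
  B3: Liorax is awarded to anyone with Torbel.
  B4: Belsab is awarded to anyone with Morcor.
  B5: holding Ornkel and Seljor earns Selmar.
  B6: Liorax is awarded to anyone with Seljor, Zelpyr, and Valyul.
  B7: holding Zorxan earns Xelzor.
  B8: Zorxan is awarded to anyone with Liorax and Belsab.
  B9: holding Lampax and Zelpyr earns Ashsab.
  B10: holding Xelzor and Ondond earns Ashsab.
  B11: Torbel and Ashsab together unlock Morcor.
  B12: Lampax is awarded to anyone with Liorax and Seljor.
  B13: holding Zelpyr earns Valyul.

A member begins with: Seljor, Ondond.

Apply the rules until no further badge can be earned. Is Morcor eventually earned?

No

Morcor would need Torbel and Ashsab (B11), but Torbel is never earned.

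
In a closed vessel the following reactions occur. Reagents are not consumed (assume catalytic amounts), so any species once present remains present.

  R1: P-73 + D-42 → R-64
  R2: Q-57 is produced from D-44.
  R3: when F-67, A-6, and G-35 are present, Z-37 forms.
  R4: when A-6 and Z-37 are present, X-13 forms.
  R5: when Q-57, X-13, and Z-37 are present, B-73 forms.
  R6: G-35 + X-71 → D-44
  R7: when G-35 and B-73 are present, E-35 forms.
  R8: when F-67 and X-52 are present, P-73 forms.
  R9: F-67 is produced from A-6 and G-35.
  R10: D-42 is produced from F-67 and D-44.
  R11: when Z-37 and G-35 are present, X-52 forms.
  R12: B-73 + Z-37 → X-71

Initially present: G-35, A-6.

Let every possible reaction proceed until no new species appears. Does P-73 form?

A-6 and G-35 present → F-67 forms (R9).
F-67, A-6, and G-35 present → Z-37 forms (R3).
Z-37 and G-35 present → X-52 forms (R11).
F-67 and X-52 present → P-73 forms (R8).

Yes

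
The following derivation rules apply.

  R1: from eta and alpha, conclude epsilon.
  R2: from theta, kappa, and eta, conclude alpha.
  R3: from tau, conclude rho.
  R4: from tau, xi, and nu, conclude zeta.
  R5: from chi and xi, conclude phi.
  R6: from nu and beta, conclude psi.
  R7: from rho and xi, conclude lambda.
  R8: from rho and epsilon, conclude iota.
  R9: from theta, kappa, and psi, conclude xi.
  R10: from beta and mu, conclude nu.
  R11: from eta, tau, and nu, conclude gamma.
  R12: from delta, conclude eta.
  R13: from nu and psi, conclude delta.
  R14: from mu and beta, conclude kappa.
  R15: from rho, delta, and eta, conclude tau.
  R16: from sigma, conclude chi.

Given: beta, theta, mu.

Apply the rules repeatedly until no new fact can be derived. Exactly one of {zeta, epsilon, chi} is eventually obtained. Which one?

From mu and beta, R14 gives kappa.
beta and mu hold, so nu follows (R10).
nu and beta hold, so psi follows (R6).
nu and psi hold, so delta follows (R13).
delta holds, so eta follows (R12).
theta, kappa, and eta hold, so alpha follows (R2).
From eta and alpha, R1 gives epsilon.
zeta would need tau, xi, and nu (R4), but tau is never established. chi would need sigma (R16), but sigma is never established.

epsilon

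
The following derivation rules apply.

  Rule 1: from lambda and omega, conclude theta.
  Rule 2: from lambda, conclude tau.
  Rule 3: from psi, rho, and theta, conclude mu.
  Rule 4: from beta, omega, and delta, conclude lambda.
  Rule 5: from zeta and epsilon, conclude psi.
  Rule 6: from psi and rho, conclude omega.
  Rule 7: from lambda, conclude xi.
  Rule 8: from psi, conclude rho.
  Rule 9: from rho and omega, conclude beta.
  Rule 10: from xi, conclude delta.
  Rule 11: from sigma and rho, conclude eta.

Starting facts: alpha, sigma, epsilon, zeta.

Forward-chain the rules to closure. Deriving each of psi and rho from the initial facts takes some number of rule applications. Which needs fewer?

psi: From zeta and epsilon, Rule 5 gives psi. [1 rule application]
rho: From zeta and epsilon, Rule 5 gives psi. psi holds, so rho follows (Rule 8). [2 rule applications]
psi needs fewer.

psi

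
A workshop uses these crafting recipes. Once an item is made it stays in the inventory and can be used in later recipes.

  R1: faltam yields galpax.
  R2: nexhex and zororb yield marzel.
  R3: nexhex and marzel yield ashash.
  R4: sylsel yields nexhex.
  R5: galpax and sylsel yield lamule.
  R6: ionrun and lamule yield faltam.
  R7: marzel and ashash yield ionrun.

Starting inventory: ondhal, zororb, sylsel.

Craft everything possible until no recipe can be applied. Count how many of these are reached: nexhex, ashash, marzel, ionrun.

4

sylsel → nexhex (R4).
nexhex and zororb → marzel (R2).
Using R3, nexhex and marzel make ashash.
marzel and ashash → ionrun (R7).
nexhex: reached.
ashash: reached.
marzel: reached.
ionrun: reached.
All 4 are reached.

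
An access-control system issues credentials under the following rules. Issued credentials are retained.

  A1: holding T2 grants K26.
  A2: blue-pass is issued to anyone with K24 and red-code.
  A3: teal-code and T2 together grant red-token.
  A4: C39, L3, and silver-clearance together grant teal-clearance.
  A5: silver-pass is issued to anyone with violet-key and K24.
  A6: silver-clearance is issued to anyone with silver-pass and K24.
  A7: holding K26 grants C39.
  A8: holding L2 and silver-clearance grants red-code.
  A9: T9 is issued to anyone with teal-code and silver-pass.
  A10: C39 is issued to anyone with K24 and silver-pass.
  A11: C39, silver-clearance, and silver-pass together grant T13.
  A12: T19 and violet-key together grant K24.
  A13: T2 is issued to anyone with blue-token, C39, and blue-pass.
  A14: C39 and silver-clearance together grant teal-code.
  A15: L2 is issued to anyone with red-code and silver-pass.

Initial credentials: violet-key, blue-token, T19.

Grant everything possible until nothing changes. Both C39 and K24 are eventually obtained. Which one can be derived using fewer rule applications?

K24: Holding T19 and violet-key grants K24 (A12). [1 rule application]
C39: Holding T19 and violet-key grants K24 (A12). Holding violet-key and K24 grants silver-pass (A5). Holding K24 and silver-pass grants C39 (A10). [3 rule applications]
K24 needs fewer.

K24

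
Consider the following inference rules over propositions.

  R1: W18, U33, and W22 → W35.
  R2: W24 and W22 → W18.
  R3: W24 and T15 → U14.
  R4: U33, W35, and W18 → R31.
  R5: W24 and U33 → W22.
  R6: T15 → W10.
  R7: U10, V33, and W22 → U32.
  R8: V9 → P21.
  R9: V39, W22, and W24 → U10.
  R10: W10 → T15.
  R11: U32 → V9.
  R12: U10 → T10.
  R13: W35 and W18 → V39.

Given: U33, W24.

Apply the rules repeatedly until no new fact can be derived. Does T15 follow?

No

T15 would need W10 (R10), but W10 is never established.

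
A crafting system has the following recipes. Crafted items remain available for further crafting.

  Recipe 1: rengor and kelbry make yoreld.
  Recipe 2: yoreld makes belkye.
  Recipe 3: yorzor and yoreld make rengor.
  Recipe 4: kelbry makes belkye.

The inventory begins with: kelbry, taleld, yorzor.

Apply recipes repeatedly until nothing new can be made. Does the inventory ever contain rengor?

No

rengor would need yorzor and yoreld (Recipe 3), but yoreld is never obtained.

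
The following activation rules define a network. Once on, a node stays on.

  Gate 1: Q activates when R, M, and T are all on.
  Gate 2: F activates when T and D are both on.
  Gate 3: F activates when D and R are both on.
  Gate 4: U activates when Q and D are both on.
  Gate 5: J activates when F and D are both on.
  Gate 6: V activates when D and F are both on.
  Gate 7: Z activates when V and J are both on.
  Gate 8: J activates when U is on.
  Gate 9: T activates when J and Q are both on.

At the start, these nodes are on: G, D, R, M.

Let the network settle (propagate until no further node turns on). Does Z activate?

Yes

Gate 3: D and R on → F on.
F and D are on, so J activates (Gate 5).
D and F are on, so V activates (Gate 6).
Gate 7: V and J on → Z on.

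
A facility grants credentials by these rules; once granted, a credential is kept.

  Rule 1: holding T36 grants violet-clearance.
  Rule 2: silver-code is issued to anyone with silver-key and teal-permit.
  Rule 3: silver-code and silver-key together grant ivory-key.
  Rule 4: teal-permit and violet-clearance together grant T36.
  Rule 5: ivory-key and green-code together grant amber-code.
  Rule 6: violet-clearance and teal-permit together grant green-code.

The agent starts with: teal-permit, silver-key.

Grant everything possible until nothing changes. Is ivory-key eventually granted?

Holding silver-key and teal-permit grants silver-code (Rule 2).
Holding silver-code and silver-key grants ivory-key (Rule 3).

Yes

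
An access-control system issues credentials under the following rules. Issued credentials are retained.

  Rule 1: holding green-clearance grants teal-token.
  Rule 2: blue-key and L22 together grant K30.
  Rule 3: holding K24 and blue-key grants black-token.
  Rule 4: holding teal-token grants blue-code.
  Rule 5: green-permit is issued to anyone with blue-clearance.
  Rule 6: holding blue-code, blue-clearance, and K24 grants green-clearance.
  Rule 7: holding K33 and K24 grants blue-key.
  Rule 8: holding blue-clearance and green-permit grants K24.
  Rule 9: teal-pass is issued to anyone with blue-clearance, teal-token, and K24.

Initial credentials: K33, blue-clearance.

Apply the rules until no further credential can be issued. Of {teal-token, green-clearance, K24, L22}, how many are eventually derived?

Holding blue-clearance grants green-permit (Rule 5).
Holding blue-clearance and green-permit grants K24 (Rule 8).
teal-token would need green-clearance (Rule 1), but green-clearance is never granted.
green-clearance would need blue-code, blue-clearance, and K24 (Rule 6), but blue-code is never granted.
K24: reached.
No rule produces L22, and it is not given.
Reached: K24 — 1 of the 4.

1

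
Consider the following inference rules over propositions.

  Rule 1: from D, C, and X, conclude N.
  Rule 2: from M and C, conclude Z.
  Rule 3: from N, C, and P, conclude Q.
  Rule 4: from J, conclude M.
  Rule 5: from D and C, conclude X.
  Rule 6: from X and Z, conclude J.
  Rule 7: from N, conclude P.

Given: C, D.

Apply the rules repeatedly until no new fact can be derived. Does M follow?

M would need J (Rule 4), but J is never established.

No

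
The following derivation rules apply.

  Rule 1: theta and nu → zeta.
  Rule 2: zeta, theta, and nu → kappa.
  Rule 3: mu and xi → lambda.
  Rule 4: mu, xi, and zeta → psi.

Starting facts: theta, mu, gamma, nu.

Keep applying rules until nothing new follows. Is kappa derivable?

Yes

theta and nu hold, so zeta follows (Rule 1).
From zeta, theta, and nu, Rule 2 gives kappa.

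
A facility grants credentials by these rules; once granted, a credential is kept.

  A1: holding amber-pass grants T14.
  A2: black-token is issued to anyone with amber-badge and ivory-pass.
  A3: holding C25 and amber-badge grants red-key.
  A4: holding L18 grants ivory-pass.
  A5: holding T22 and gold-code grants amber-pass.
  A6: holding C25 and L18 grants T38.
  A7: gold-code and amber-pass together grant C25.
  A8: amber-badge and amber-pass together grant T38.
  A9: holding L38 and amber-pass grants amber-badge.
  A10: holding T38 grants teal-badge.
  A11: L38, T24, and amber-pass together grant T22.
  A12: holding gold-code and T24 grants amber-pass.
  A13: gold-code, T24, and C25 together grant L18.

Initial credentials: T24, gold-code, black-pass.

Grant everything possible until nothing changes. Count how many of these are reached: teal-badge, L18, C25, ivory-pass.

4

Holding gold-code and T24 grants amber-pass (A12).
Holding gold-code and amber-pass grants C25 (A7).
Holding gold-code, T24, and C25 grants L18 (A13).
Holding L18 grants ivory-pass (A4).
Holding C25 and L18 grants T38 (A6).
Holding T38 grants teal-badge (A10).
teal-badge: reached.
L18: reached.
C25: reached.
ivory-pass: reached.
All 4 are reached.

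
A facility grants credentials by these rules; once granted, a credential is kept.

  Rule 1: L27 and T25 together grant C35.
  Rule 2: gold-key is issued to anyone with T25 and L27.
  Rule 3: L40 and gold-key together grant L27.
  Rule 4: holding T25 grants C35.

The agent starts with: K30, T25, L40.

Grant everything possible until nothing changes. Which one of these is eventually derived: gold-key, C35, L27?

Holding T25 grants C35 (Rule 4).
L27 would need L40 and gold-key (Rule 3), but gold-key is never granted. gold-key would need T25 and L27 (Rule 2), but L27 is never granted.

C35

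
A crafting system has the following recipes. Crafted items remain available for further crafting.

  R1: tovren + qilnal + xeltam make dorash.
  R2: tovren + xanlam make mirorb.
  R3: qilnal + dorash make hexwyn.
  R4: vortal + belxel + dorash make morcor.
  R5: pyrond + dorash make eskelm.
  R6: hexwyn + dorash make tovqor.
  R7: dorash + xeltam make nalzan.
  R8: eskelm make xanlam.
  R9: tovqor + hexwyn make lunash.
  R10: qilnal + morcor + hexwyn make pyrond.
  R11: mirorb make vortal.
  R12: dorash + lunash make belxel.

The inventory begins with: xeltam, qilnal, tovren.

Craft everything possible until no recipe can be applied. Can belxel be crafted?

Yes

Using R1, tovren, qilnal, and xeltam make dorash.
Using R3, qilnal and dorash make hexwyn.
Using R6, hexwyn and dorash make tovqor.
Using R9, tovqor and hexwyn make lunash.
Using R12, dorash and lunash make belxel.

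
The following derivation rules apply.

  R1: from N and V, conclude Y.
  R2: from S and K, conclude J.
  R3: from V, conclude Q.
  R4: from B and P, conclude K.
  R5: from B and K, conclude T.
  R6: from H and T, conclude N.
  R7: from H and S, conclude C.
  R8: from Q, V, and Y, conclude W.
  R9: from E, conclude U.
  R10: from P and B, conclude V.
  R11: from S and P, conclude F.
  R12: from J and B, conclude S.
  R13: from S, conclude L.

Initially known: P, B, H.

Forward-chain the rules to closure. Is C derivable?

C would need H and S (R7), but S is never established.

No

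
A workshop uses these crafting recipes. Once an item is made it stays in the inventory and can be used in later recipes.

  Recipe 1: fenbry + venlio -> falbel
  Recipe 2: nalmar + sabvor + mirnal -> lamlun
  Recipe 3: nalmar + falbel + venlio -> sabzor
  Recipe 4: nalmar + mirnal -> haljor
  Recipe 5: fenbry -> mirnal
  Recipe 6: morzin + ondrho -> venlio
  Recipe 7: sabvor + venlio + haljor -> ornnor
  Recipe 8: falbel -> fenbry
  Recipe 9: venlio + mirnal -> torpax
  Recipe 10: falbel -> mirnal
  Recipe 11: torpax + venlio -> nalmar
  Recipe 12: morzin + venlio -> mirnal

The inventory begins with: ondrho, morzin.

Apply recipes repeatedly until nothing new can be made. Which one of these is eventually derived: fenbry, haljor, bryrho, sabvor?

haljor

morzin + ondrho -> venlio (Recipe 6).
morzin + venlio -> mirnal (Recipe 12).
Using Recipe 9, venlio and mirnal make torpax.
torpax + venlio -> nalmar (Recipe 11).
nalmar + mirnal -> haljor (Recipe 4).
No rule produces bryrho, and it is not given. fenbry would need falbel (Recipe 8), but falbel is never obtained. No rule produces sabvor, and it is not given.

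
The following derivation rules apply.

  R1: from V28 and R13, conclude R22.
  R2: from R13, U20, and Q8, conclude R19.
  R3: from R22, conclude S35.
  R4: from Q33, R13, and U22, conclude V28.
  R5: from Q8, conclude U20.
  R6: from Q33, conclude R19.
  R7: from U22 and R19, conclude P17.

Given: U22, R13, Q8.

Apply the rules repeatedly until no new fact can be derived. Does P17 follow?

From Q8, R5 gives U20.
R13, U20, and Q8 hold, so R19 follows (R2).
From U22 and R19, R7 gives P17.

Yes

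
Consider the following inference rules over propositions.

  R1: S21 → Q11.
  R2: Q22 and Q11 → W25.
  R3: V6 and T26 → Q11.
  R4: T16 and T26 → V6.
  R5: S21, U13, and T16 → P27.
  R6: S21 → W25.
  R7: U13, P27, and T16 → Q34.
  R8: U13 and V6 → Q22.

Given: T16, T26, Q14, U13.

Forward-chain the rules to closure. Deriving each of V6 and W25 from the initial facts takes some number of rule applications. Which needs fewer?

V6

V6: From T16 and T26, R4 gives V6. [1 rule application]
W25: From T16 and T26, R4 gives V6. U13 and V6 hold, so Q22 follows (R8). From V6 and T26, R3 gives Q11. Q22 and Q11 hold, so W25 follows (R2). [4 rule applications]
V6 needs fewer.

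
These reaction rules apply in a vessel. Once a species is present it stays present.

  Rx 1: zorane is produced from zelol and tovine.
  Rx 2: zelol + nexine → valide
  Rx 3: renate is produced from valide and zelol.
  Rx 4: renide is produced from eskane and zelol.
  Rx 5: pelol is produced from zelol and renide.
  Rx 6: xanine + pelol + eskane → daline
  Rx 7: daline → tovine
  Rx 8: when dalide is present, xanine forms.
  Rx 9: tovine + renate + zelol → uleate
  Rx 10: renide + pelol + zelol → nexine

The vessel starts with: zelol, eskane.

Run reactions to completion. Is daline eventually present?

No

daline would need xanine, pelol, and eskane (Rx 6), but xanine never forms.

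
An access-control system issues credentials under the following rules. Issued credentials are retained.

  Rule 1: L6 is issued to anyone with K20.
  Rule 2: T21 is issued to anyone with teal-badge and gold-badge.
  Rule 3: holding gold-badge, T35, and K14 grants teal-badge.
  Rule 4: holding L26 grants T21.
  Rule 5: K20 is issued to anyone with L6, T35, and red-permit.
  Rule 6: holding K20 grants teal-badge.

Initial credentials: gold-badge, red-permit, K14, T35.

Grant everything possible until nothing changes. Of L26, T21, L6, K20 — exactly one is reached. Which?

Holding gold-badge, T35, and K14 grants teal-badge (Rule 3).
Holding teal-badge and gold-badge grants T21 (Rule 2).
L6 would need K20 (Rule 1), but K20 is never granted. No rule produces L26, and it is not given. K20 would need L6, T35, and red-permit (Rule 5), but L6 is never granted.

T21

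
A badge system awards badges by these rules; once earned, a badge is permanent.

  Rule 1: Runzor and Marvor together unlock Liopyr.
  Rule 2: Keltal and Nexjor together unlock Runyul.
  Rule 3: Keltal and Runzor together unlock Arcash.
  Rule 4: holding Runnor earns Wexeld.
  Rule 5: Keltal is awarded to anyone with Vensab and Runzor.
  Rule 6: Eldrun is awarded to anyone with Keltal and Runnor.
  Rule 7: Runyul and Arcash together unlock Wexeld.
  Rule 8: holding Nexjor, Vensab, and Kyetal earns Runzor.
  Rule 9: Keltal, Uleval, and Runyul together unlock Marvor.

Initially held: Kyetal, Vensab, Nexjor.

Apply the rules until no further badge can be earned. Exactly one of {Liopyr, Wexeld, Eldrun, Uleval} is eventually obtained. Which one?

With Nexjor, Vensab, and Kyetal, Runzor is earned (Rule 8).
With Vensab and Runzor, Keltal is earned (Rule 5).
With Keltal and Nexjor, Runyul is earned (Rule 2).
With Keltal and Runzor, Arcash is earned (Rule 3).
With Runyul and Arcash, Wexeld is earned (Rule 7).
No rule produces Uleval, and it is not given. Eldrun would need Keltal and Runnor (Rule 6), but Runnor is never earned. Liopyr would need Runzor and Marvor (Rule 1), but Marvor is never earned.

Wexeld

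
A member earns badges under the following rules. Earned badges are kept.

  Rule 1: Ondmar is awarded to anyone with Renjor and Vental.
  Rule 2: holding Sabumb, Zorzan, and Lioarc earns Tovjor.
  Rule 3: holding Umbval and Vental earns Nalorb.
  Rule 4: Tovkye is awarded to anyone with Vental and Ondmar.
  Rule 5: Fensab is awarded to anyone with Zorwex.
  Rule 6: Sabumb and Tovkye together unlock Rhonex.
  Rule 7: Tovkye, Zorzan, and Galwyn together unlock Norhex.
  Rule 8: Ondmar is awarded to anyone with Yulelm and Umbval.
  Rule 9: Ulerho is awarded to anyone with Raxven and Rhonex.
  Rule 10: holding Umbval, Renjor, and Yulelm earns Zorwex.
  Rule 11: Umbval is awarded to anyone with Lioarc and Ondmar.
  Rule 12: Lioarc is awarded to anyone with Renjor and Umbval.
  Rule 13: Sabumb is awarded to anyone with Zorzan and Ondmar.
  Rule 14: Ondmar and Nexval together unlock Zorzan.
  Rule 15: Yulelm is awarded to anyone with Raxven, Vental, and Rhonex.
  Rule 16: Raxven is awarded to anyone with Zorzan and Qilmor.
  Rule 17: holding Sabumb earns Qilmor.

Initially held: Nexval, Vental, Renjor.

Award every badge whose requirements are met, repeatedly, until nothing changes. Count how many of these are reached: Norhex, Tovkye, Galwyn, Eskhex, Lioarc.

1

With Renjor and Vental, Ondmar is earned (Rule 1).
With Vental and Ondmar, Tovkye is earned (Rule 4).
Norhex would need Tovkye, Zorzan, and Galwyn (Rule 7), but Galwyn is never earned.
Tovkye: reached.
No rule produces Galwyn, and it is not given.
No rule produces Eskhex, and it is not given.
Lioarc would need Renjor and Umbval (Rule 12), but Umbval is never earned.
Reached: Tovkye — 1 of the 5.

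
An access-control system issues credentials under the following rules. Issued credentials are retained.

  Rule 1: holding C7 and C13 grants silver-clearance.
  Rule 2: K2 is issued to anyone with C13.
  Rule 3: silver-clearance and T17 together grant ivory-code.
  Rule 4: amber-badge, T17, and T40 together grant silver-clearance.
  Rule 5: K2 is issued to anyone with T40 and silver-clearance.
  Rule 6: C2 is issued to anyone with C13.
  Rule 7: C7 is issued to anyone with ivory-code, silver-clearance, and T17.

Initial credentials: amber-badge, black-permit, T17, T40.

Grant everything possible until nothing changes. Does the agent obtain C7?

Yes

Holding amber-badge, T17, and T40 grants silver-clearance (Rule 4).
Holding silver-clearance and T17 grants ivory-code (Rule 3).
Holding ivory-code, silver-clearance, and T17 grants C7 (Rule 7).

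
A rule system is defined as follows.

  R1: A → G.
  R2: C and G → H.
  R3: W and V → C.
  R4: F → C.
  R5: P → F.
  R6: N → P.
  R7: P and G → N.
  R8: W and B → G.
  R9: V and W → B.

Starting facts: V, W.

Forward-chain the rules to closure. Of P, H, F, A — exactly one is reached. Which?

V and W hold, so B follows (R9).
From W and V, R3 gives C.
From W and B, R8 gives G.
C and G hold, so H follows (R2).
P would need N (R6), but N is never established. F would need P (R5), but P is never established. No rule produces A, and it is not given.

H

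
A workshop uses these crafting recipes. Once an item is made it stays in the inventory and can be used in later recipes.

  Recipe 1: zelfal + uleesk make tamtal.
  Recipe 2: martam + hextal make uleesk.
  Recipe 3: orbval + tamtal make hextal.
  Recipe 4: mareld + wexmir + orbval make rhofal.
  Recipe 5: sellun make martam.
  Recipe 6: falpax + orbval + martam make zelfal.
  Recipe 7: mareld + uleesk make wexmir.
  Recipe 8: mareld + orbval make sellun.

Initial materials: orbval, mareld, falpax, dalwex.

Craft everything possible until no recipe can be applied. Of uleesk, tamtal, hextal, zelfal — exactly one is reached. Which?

zelfal

Using Recipe 8, mareld and orbval make sellun.
Using Recipe 5, sellun makes martam.
falpax + orbval + martam → zelfal (Recipe 6).
tamtal would need zelfal and uleesk (Recipe 1), but uleesk is never obtained. hextal would need orbval and tamtal (Recipe 3), but tamtal is never obtained. uleesk would need martam and hextal (Recipe 2), but hextal is never obtained.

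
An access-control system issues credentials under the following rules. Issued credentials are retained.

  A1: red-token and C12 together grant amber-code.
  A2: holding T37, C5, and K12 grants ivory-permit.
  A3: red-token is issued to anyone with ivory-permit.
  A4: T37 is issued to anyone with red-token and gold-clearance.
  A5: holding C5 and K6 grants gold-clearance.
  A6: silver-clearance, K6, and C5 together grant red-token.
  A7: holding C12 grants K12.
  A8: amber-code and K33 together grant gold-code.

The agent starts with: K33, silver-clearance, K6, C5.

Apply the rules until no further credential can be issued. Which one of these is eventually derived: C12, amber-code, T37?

Holding C5 and K6 grants gold-clearance (A5).
Holding silver-clearance, K6, and C5 grants red-token (A6).
Holding red-token and gold-clearance grants T37 (A4).
amber-code would need red-token and C12 (A1), but C12 is never granted. No rule produces C12, and it is not given.

T37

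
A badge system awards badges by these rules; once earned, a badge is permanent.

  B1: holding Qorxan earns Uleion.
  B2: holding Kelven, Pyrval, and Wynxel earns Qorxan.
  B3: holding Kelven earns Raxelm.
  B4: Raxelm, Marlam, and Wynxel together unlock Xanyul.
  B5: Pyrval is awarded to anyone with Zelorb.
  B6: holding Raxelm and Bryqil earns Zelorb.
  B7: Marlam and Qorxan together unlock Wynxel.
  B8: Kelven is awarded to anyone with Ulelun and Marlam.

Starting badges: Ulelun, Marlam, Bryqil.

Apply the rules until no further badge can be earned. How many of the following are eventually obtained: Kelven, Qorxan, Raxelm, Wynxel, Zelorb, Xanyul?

3

With Ulelun and Marlam, Kelven is earned (B8).
With Kelven, Raxelm is earned (B3).
With Raxelm and Bryqil, Zelorb is earned (B6).
Kelven: reached.
Qorxan would need Kelven, Pyrval, and Wynxel (B2), but Wynxel is never earned.
Raxelm: reached.
Wynxel would need Marlam and Qorxan (B7), but Qorxan is never earned.
Zelorb: reached.
Xanyul would need Raxelm, Marlam, and Wynxel (B4), but Wynxel is never earned.
Reached: Kelven, Raxelm, and Zelorb — 3 of the 6.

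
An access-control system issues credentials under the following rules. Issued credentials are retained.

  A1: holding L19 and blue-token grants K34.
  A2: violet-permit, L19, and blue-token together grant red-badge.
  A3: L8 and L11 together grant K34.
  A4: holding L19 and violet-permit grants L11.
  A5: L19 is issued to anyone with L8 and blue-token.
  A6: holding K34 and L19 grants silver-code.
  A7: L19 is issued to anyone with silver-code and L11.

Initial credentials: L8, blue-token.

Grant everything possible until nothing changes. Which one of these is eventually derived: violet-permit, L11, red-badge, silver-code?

Holding L8 and blue-token grants L19 (A5).
Holding L19 and blue-token grants K34 (A1).
Holding K34 and L19 grants silver-code (A6).
No rule produces violet-permit, and it is not given. L11 would need L19 and violet-permit (A4), but violet-permit is never granted. red-badge would need violet-permit, L19, and blue-token (A2), but violet-permit is never granted.

silver-code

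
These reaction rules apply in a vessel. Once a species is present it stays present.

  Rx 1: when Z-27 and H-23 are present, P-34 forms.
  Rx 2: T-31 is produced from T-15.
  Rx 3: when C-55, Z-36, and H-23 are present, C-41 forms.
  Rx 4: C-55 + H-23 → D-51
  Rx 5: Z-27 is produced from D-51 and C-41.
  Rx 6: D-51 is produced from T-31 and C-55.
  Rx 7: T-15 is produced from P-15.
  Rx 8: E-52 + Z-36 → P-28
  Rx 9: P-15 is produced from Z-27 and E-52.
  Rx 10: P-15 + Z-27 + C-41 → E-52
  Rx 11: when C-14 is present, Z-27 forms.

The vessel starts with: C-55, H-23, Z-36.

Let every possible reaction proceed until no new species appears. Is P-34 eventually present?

C-55 and H-23 present → D-51 forms (Rx 4).
C-55, Z-36, and H-23 present → C-41 forms (Rx 3).
D-51 and C-41 present → Z-27 forms (Rx 5).
Z-27 and H-23 present → P-34 forms (Rx 1).

Yes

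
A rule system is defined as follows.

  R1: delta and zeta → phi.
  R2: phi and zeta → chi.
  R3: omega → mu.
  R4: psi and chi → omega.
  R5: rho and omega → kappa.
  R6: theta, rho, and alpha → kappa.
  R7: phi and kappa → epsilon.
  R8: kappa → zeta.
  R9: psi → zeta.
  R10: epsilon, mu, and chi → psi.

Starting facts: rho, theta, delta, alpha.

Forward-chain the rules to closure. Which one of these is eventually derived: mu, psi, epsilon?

From theta, rho, and alpha, R6 gives kappa.
kappa holds, so zeta follows (R8).
delta and zeta hold, so phi follows (R1).
phi and kappa hold, so epsilon follows (R7).
mu would need omega (R3), but omega is never established. psi would need epsilon, mu, and chi (R10), but mu is never established.

epsilon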